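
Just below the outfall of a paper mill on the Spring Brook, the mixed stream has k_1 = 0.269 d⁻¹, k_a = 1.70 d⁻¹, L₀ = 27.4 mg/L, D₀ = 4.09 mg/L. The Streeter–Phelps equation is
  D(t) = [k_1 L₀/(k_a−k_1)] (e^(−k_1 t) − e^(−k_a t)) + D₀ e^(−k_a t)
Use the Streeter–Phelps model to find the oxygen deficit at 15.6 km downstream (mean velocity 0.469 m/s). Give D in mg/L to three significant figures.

Travel time t = x/v = 15.6 km / (0.469 m/s) = 15600 m / 0.469 m/s = 33260 s = 0.3850 d.
k_1 L₀/(k_a−k_1) = 0.269×27.4/(1.70−0.269) = 7.371/1.431 = 5.151 mg/L.
e^(−k_1 t) = e^(−0.269×0.3850) = 0.9016; e^(−k_a t) = e^(−1.70×0.3850) = 0.5197.
D = 5.151 × (0.9016 − 0.5197) + 4.09 × 0.5197 = 1.967 + 2.126 = 4.093 mg/L.

D ≈ 4.09 mg/L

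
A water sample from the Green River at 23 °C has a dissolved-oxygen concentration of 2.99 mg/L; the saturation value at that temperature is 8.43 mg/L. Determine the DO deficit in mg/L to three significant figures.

D = C_s − C = 8.43 − 2.99 = 5.44 mg/L.

D ≈ 5.44 mg/L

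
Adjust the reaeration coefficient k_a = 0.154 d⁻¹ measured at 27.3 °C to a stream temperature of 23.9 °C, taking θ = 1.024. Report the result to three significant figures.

k_a(T₂) = k_a(T₁) · θ^(T₂−T₁) = 0.154 × 1.024^(23.9−27.3)
= 0.154 × 1.024^-3.40 = 0.154 × 0.9225 = 0.1421 d⁻¹.

k_a ≈ 0.142 d⁻¹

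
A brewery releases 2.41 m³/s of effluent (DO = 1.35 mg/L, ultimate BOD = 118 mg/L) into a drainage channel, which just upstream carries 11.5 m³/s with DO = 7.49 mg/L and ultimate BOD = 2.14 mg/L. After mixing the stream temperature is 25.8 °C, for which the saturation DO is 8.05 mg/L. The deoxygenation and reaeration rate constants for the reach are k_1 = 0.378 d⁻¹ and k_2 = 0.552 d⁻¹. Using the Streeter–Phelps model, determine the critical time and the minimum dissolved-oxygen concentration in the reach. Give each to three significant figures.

t_c ≈ 1.98 d; minimum DO ≈ 0.852 mg/L

Mixed DO = (11.5×7.49 + 2.41×1.35)/(11.5+2.41) = 89.39/13.91 = 6.426 mg/L.
Mixed L₀ = (11.5×2.14 + 2.41×118)/(13.91) = 309.0/13.91 = 22.21 mg/L.
Initial deficit D₀ = C_s − DO₀ = 8.05 − 6.426 = 1.624 mg/L.
t_c = (1/0.1740) ln[(0.552/0.378)(1 − 1.624×0.1740/(0.378×22.21))] = 5.747 × ln(1.411) = 1.979 d.
D_c = (0.378/0.552) × 22.21 × e^(−0.378×1.979) = 0.6848 × 22.21 × 0.4732 = 7.198 mg/L.
Minimum DO = 8.05 − 7.198 = 0.8519 mg/L.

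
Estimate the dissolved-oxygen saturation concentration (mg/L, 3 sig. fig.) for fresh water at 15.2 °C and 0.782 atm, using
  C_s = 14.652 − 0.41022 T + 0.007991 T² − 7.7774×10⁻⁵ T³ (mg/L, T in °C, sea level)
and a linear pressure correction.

At sea level: C_s = 14.652 − 0.41022×15.2 + 0.007991×15.2² − 7.7774×10⁻⁵×15.2³ = 9.990 mg/L.
Pressure correction: C_s' = 9.990 × 0.782 = 7.812 mg/L.

C_s ≈ 7.81 mg/L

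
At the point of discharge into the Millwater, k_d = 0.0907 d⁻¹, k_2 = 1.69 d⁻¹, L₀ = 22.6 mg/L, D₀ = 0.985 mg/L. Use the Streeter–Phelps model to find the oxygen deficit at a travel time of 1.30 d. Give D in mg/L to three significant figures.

k_d L₀/(k_2−k_d) = 0.0907×22.6/(1.69−0.0907) = 2.050/1.599 = 1.282 mg/L.
e^(−k_d t) = e^(−0.0907×1.300) = 0.8888; e^(−k_2 t) = e^(−1.69×1.300) = 0.1111.
D = 1.282 × (0.8888 − 0.1111) + 0.985 × 0.1111 = 0.9967 + 0.1095 = 1.106 mg/L.

D ≈ 1.11 mg/L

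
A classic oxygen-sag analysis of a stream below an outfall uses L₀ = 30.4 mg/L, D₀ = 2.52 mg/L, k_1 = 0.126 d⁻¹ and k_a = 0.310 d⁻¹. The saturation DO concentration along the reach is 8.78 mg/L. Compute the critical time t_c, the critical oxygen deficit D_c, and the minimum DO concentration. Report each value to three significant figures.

With k_a/k_1 = 2.460 and 1 − D₀(k_a−k_1)/(k_1 L₀) = 0.8789,
t_c = ln(2.460 × 0.8789) / (0.310 − 0.126) = ln(2.162) / 0.1840 = 0.7713/0.1840 = 4.192 d.
L(t_c) = L₀ e^(−k_1 t_c) = 30.4 × 0.5897 = 17.93 mg/L, and at the critical point k_a D_c = k_1 L, so D_c = (0.126/0.310) × 17.93 = 7.286 mg/L.
Minimum DO = C_s − D_c = 8.78 − 7.286 = 1.494 mg/L.

t_c ≈ 4.19 d; D_c ≈ 7.29 mg/L; min DO ≈ 1.49 mg/L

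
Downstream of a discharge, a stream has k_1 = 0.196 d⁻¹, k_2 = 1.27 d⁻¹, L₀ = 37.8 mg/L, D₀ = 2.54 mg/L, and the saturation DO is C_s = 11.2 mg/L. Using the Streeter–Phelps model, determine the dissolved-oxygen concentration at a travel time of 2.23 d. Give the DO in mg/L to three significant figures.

k_1 L₀/(k_2−k_1) = 0.196×37.8/(1.27−0.196) = 7.409/1.074 = 6.898 mg/L.
e^(−k_1 t) = e^(−0.196×2.230) = 0.6459; e^(−k_2 t) = e^(−1.27×2.230) = 0.05889.
D = 6.898 × (0.6459 − 0.05889) + 2.54 × 0.05889 = 4.050 + 0.1496 = 4.199 mg/L.
DO = C_s − D = 11.2 − 4.199 = 7.001 mg/L.

DO ≈ 7.00 mg/L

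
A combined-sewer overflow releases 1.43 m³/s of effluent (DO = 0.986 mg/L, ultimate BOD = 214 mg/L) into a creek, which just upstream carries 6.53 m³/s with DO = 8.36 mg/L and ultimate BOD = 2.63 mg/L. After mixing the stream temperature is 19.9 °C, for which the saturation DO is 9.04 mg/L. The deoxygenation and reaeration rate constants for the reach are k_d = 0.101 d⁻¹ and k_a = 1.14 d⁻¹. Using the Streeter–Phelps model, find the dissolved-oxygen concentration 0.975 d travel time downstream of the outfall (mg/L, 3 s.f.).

DO ≈ 6.10 mg/L

Mixed DO = (6.53×8.36 + 1.43×0.986)/(6.53+1.43) = 56.00/7.960 = 7.035 mg/L.
Mixed L₀ = (6.53×2.63 + 1.43×214)/(7.960) = 323.2/7.960 = 40.60 mg/L.
Initial deficit D₀ = C_s − DO₀ = 9.04 − 7.035 = 2.005 mg/L.
D(0.975) = [0.101×40.60/(1.14−0.101)](e^(−0.101×0.975) − e^(−1.14×0.975)) + 2.005 e^(−1.14×0.975)
= 3.947 × (0.9062 − 0.3291) + 2.005 × 0.3291 = 2.938 mg/L.
DO = 9.04 − 2.938 = 6.102 mg/L.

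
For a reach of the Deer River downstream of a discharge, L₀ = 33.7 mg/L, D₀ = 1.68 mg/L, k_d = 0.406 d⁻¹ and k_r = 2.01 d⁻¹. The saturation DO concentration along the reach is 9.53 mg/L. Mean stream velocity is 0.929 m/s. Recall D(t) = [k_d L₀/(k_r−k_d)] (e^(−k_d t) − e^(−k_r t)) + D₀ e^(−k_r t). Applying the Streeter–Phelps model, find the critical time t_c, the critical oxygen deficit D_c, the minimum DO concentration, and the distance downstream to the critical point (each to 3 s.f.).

t_c ≈ 0.860 d; D_c ≈ 4.80 mg/L; min DO ≈ 4.73 mg/L; x_c ≈ 69.1 km

t_c = [1/(k_r−k_d)] ln[(k_r/k_d)(1 − D₀(k_r−k_d)/(k_d L₀))]
= [1/(2.01−0.406)] ln[(2.01/0.406)(1 − 1.68×1.604/(0.406×33.7))]
= (1/1.604) ln[4.951 × 0.8030] = 0.6234 × ln(3.976) = 0.6234 × 1.380 = 0.8605 d.
L(t_c) = L₀ e^(−k_d t_c) = 33.7 × 0.7051 = 23.76 mg/L, and at the critical point k_r D_c = k_d L, so D_c = (0.406/2.01) × 23.76 = 4.800 mg/L.
Minimum DO = C_s − D_c = 9.53 − 4.800 = 4.730 mg/L.
x_c = v t_c = 0.929 m/s × 0.8605 d × 86400 s/d = 69070 m ≈ 69.1 km.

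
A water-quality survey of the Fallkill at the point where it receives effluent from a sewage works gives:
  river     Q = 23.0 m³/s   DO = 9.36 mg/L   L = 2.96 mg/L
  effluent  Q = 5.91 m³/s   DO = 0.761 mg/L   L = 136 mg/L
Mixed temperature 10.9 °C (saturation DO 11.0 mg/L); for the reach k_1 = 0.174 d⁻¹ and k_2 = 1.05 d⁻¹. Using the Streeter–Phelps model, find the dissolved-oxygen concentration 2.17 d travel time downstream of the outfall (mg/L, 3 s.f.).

DO ≈ 7.16 mg/L

Mixed DO = (23.0×9.36 + 5.91×0.761)/(23.0+5.91) = 219.8/28.91 = 7.602 mg/L.
Mixed L₀ = (23.0×2.96 + 5.91×136)/(28.91) = 871.8/28.91 = 30.16 mg/L.
Initial deficit D₀ = C_s − DO₀ = 11.0 − 7.602 = 3.398 mg/L.
D(2.17) = [0.174×30.16/(1.05−0.174)](e^(−0.174×2.17) − e^(−1.05×2.17)) + 3.398 e^(−1.05×2.17)
= 5.990 × (0.6855 − 0.1024) + 3.398 × 0.1024 = 3.841 mg/L.
DO = 11.0 − 3.841 = 7.159 mg/L.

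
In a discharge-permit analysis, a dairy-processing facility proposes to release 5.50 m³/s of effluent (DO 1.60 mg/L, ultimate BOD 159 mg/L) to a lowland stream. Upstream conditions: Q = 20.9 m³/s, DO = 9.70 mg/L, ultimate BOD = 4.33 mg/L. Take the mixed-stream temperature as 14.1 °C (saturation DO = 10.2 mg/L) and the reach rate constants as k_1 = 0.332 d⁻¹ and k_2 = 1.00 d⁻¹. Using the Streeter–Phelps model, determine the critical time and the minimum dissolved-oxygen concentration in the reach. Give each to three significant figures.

t_c ≈ 1.46 d; minimum DO ≈ 2.72 mg/L

Mixed DO = (20.9×9.70 + 5.50×1.60)/(20.9+5.50) = 211.5/26.40 = 8.012 mg/L.
Mixed L₀ = (20.9×4.33 + 5.50×159)/(26.40) = 965.0/26.40 = 36.55 mg/L.
Initial deficit D₀ = C_s − DO₀ = 10.2 − 8.012 = 2.188 mg/L.
t_c = (1/0.6680) ln[(1.00/0.332)(1 − 2.188×0.6680/(0.332×36.55))] = 1.497 × ln(2.649) = 1.459 d.
D_c = (0.332/1.00) × 36.55 × e^(−0.332×1.459) = 0.3320 × 36.55 × 0.6162 = 7.477 mg/L.
Minimum DO = 10.2 − 7.477 = 2.723 mg/L.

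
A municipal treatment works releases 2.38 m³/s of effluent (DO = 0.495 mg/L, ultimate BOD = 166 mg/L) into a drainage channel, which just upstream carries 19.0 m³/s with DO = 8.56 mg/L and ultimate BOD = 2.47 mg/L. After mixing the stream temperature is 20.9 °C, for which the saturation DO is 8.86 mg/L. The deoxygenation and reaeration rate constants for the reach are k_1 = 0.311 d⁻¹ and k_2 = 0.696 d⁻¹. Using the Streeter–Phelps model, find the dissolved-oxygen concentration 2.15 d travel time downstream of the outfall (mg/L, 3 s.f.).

Mixed DO = (19.0×8.56 + 2.38×0.495)/(19.0+2.38) = 163.8/21.38 = 7.662 mg/L.
Mixed L₀ = (19.0×2.47 + 2.38×166)/(21.38) = 442.0/21.38 = 20.67 mg/L.
Initial deficit D₀ = C_s − DO₀ = 8.86 − 7.662 = 1.198 mg/L.
D(2.15) = [0.311×20.67/(0.696−0.311)](e^(−0.311×2.15) − e^(−0.696×2.15)) + 1.198 e^(−0.696×2.15)
= 16.70 × (0.5124 − 0.2239) + 1.198 × 0.2239 = 5.086 mg/L.
DO = 8.86 − 5.086 = 3.774 mg/L.

DO ≈ 3.77 mg/L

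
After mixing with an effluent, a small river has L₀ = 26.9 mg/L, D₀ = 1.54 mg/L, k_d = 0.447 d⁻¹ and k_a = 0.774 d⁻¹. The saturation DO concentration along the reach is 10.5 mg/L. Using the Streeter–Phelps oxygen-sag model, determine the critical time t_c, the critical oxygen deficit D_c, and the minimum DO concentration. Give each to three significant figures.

At the critical point dD/dt = 0, so k_d L₀ e^(−k_d t) = k_a D. Substituting D(t) from the Streeter–Phelps equation and solving for t gives
t_c = ln[(k_a/k_d)(1 − D₀(k_a−k_d)/(k_d L₀))] / (k_a−k_d).
Here k_a−k_d = 0.3270 d⁻¹ and 1 − D₀(k_a−k_d)/(k_d L₀) = 1 − 1.54×0.3270/(0.447×26.9) = 0.9581, so
t_c = ln(1.732 × 0.9581) / 0.3270 = 0.5062 / 0.3270 = 1.548 d.
L(t_c) = L₀ e^(−k_d t_c) = 26.9 × 0.5006 = 13.47 mg/L, and at the critical point k_a D_c = k_d L, so D_c = (0.447/0.774) × 13.47 = 7.777 mg/L.
Minimum DO = C_s − D_c = 10.5 − 7.777 = 2.723 mg/L.

t_c ≈ 1.55 d; D_c ≈ 7.78 mg/L; min DO ≈ 2.72 mg/L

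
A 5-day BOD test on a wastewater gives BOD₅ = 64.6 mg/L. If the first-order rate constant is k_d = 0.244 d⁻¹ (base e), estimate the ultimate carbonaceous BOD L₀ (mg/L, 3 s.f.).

L₀ ≈ 91.7 mg/L

BOD₅ = L₀(1 − e^(−5k_d)) ⇒ L₀ = BOD₅ / (1 − e^(−5×0.244))
= 64.6 / (1 − 0.2952) = 64.6 / 0.7048 = 91.66 mg/L.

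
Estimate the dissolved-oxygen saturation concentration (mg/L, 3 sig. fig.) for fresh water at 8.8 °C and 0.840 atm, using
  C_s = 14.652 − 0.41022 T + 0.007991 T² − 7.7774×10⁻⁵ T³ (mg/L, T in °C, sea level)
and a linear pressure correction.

C_s ≈ 9.75 mg/L

At sea level: C_s = 14.652 − 0.41022×8.8 + 0.007991×8.8² − 7.7774×10⁻⁵×8.8³ = 11.61 mg/L.
Pressure correction: C_s' = 11.61 × 0.840 = 9.751 mg/L.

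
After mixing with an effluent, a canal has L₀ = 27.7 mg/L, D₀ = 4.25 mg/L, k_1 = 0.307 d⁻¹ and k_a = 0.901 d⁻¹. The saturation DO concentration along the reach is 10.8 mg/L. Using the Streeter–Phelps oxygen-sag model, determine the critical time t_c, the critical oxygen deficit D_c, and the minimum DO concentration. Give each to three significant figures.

With k_a/k_1 = 2.935 and 1 − D₀(k_a−k_1)/(k_1 L₀) = 0.7031,
t_c = ln(2.935 × 0.7031) / (0.901 − 0.307) = ln(2.064) / 0.5940 = 0.7245/0.5940 = 1.220 d.
L(t_c) = L₀ e^(−k_1 t_c) = 27.7 × 0.6877 = 19.05 mg/L, and at the critical point k_a D_c = k_1 L, so D_c = (0.307/0.901) × 19.05 = 6.491 mg/L.
Minimum DO = C_s − D_c = 10.8 − 6.491 = 4.309 mg/L.

t_c ≈ 1.22 d; D_c ≈ 6.49 mg/L; min DO ≈ 4.31 mg/L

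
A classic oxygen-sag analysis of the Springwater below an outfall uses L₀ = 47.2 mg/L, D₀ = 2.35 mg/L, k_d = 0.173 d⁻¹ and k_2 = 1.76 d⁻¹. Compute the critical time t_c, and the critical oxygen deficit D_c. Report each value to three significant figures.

t_c ≈ 1.08 d; D_c ≈ 3.85 mg/L

With k_2/k_d = 10.17 and 1 − D₀(k_2−k_d)/(k_d L₀) = 0.5433,
t_c = ln(10.17 × 0.5433) / (1.76 − 0.173) = ln(5.527) / 1.587 = 1.710/1.587 = 1.077 d.
D_c = (k_d/k_2) L₀ e^(−k_d t_c) = (0.173/1.76) × 47.2 × e^(−0.173×1.077) = 0.09830 × 47.2 × 0.8300 = 3.851 mg/L.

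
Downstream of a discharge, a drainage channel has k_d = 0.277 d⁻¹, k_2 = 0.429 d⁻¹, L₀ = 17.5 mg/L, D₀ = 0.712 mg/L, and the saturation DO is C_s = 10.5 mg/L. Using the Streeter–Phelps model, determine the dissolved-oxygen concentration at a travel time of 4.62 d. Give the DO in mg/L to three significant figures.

k_d L₀/(k_2−k_d) = 0.277×17.5/(0.429−0.277) = 4.848/0.1520 = 31.89 mg/L.
e^(−k_d t) = e^(−0.277×4.620) = 0.2781; e^(−k_2 t) = e^(−0.429×4.620) = 0.1378.
D = 31.89 × (0.2781 − 0.1378) + 0.712 × 0.1378 = 4.475 + 0.09811 = 4.573 mg/L.
DO = C_s − D = 10.5 − 4.573 = 5.927 mg/L.

DO ≈ 5.93 mg/L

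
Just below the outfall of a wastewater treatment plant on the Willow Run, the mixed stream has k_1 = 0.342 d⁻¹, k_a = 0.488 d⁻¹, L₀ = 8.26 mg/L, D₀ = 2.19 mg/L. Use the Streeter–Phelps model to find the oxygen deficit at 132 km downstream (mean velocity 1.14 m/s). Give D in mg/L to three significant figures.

D ≈ 3.31 mg/L

Travel time t = x/v = 132 km / (1.14 m/s) = 132000 m / 1.14 m/s = 115800 s = 1.340 d.
k_1 L₀/(k_a−k_1) = 0.342×8.26/(0.488−0.342) = 2.825/0.1460 = 19.35 mg/L.
e^(−k_1 t) = e^(−0.342×1.340) = 0.6323; e^(−k_a t) = e^(−0.488×1.340) = 0.5200.
D = 19.35 × (0.6323 − 0.5200) + 2.19 × 0.5200 = 2.174 + 1.139 = 3.313 mg/L.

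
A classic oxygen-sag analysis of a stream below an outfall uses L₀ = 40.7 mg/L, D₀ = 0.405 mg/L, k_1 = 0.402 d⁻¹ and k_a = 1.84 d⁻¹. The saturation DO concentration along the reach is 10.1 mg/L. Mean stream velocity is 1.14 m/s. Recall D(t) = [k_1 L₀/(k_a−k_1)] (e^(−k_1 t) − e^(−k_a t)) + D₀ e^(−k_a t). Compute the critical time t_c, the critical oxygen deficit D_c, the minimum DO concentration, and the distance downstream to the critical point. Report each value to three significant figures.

t_c ≈ 1.03 d; D_c ≈ 5.87 mg/L; min DO ≈ 4.23 mg/L; x_c ≈ 102 km

t_c = [1/(k_a−k_1)] ln[(k_a/k_1)(1 − D₀(k_a−k_1)/(k_1 L₀))]
= [1/(1.84−0.402)] ln[(1.84/0.402)(1 − 0.405×1.438/(0.402×40.7))]
= (1/1.438) ln[4.577 × 0.9644] = 0.6954 × ln(4.414) = 0.6954 × 1.485 = 1.033 d.
D_c = (k_1/k_a) L₀ e^(−k_1 t_c) = (0.402/1.84) × 40.7 × e^(−0.402×1.033) = 0.2185 × 40.7 × 0.6603 = 5.871 mg/L.
Minimum DO = C_s − D_c = 10.1 − 5.871 = 4.229 mg/L.
x_c = v t_c = 1.14 m/s × 1.033 d × 86400 s/d = 101700 m ≈ 102 km.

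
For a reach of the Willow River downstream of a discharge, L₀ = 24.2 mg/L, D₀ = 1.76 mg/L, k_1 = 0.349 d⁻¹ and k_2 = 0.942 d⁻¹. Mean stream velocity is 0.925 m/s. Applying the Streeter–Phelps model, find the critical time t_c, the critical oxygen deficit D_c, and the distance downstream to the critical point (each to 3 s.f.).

t_c ≈ 1.45 d; D_c ≈ 5.40 mg/L; x_c ≈ 116 km

With k_2/k_1 = 2.699 and 1 − D₀(k_2−k_1)/(k_1 L₀) = 0.8764,
t_c = ln(2.699 × 0.8764) / (0.942 − 0.349) = ln(2.366) / 0.5930 = 0.8610/0.5930 = 1.452 d.
L(t_c) = L₀ e^(−k_1 t_c) = 24.2 × 0.6025 = 14.58 mg/L, and at the critical point k_2 D_c = k_1 L, so D_c = (0.349/0.942) × 14.58 = 5.401 mg/L.
x_c = v t_c = 0.925 m/s × 1.452 d × 86400 s/d = 116000 m ≈ 116 km.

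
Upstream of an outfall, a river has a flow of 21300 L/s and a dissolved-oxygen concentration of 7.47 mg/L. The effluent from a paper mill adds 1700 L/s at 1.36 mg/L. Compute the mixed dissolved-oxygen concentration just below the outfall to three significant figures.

Flow-weighted mixing: C = (Q_r C_r + Q_w C_w)/(Q_r + Q_w)
= (21300×7.47 + 1700×1.36)/(21300 + 1700) = 161400/23000 = 7.018 mg/L.

7.02 mg/L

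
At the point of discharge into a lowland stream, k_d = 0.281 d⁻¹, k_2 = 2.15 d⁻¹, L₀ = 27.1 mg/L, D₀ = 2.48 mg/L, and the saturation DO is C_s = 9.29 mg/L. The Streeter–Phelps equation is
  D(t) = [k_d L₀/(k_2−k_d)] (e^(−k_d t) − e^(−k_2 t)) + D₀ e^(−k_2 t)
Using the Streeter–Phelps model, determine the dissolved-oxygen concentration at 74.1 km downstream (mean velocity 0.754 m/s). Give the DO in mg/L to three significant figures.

Travel time t = x/v = 74.1 km / (0.754 m/s) = 74100 m / 0.754 m/s = 98280 s = 1.137 d.
k_d L₀/(k_2−k_d) = 0.281×27.1/(2.15−0.281) = 7.615/1.869 = 4.074 mg/L.
e^(−k_d t) = e^(−0.281×1.137) = 0.7264; e^(−k_2 t) = e^(−2.15×1.137) = 0.08668.
D = 4.074 × (0.7264 − 0.08668) + 2.48 × 0.08668 = 2.607 + 0.2150 = 2.822 mg/L.
DO = C_s − D = 9.29 − 2.822 = 6.468 mg/L.

DO ≈ 6.47 mg/L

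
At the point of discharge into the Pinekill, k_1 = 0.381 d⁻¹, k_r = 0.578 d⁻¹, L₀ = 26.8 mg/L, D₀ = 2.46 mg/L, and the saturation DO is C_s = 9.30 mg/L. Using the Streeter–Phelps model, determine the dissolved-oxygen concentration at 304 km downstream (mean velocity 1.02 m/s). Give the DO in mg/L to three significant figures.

DO ≈ 2.10 mg/L

Travel time t = x/v = 304 km / (1.02 m/s) = 304000 m / 1.02 m/s = 298000 s = 3.450 d.
k_1 L₀/(k_r−k_1) = 0.381×26.8/(0.578−0.381) = 10.21/0.1970 = 51.83 mg/L.
e^(−k_1 t) = e^(−0.381×3.450) = 0.2687; e^(−k_r t) = e^(−0.578×3.450) = 0.1362.
D = 51.83 × (0.2687 − 0.1362) + 2.46 × 0.1362 = 6.868 + 0.3350 = 7.203 mg/L.
DO = C_s − D = 9.30 − 7.203 = 2.097 mg/L.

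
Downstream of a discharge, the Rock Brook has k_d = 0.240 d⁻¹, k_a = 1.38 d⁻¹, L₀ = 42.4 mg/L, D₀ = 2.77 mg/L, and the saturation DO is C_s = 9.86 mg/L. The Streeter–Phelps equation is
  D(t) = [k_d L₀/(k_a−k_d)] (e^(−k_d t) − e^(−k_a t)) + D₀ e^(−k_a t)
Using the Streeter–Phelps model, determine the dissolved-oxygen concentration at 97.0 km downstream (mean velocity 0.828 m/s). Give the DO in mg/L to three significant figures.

DO ≈ 4.36 mg/L

Travel time t = x/v = 97.0 km / (0.828 m/s) = 97000 m / 0.828 m/s = 117100 s = 1.356 d.
k_d L₀/(k_a−k_d) = 0.240×42.4/(1.38−0.240) = 10.18/1.140 = 8.926 mg/L.
e^(−k_d t) = e^(−0.240×1.356) = 0.7222; e^(−k_a t) = e^(−1.38×1.356) = 0.1539.
D = 8.926 × (0.7222 − 0.1539) + 2.77 × 0.1539 = 5.073 + 0.4264 = 5.499 mg/L.
DO = C_s − D = 9.86 − 5.499 = 4.361 mg/L.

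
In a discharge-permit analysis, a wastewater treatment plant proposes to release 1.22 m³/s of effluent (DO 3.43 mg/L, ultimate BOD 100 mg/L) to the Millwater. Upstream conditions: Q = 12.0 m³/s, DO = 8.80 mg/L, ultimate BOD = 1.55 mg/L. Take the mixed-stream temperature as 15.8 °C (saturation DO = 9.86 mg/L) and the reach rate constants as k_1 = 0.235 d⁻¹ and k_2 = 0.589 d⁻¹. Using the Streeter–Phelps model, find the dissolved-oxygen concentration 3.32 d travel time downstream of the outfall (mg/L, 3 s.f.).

DO ≈ 7.40 mg/L

Mixed DO = (12.0×8.80 + 1.22×3.43)/(12.0+1.22) = 109.8/13.22 = 8.304 mg/L.
Mixed L₀ = (12.0×1.55 + 1.22×100)/(13.22) = 140.6/13.22 = 10.64 mg/L.
Initial deficit D₀ = C_s − DO₀ = 9.86 − 8.304 = 1.556 mg/L.
D(3.32) = [0.235×10.64/(0.589−0.235)](e^(−0.235×3.32) − e^(−0.589×3.32)) + 1.556 e^(−0.589×3.32)
= 7.060 × (0.4583 − 0.1415) + 1.556 × 0.1415 = 2.457 mg/L.
DO = 9.86 − 2.457 = 7.403 mg/L.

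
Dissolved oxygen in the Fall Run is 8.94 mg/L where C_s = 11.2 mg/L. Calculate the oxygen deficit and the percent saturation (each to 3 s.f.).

D ≈ 2.26 mg/L; 79.8 % saturation

D = C_s − C = 11.2 − 8.94 = 2.26 mg/L.
% saturation = 8.94/11.2 × 100 = 79.8 %.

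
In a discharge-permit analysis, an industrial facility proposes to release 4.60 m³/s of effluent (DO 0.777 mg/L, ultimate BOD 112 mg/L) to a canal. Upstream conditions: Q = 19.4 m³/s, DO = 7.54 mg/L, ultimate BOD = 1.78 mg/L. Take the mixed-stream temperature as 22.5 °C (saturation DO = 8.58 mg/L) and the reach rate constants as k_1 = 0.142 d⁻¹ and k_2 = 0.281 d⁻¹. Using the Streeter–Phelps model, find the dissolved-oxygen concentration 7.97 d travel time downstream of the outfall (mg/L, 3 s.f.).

Mixed DO = (19.4×7.54 + 4.60×0.777)/(19.4+4.60) = 149.9/24.00 = 6.244 mg/L.
Mixed L₀ = (19.4×1.78 + 4.60×112)/(24.00) = 549.7/24.00 = 22.91 mg/L.
Initial deficit D₀ = C_s − DO₀ = 8.58 − 6.244 = 2.336 mg/L.
D(7.97) = [0.142×22.91/(0.281−0.142)](e^(−0.142×7.97) − e^(−0.281×7.97)) + 2.336 e^(−0.281×7.97)
= 23.40 × (0.3225 − 0.1065) + 2.336 × 0.1065 = 5.302 mg/L.
DO = 8.58 − 5.302 = 3.278 mg/L.

DO ≈ 3.28 mg/L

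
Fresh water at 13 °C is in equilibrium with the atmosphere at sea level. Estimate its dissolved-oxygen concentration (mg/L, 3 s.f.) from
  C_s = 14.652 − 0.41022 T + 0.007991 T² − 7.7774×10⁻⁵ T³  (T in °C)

C_s = 14.652 − 0.41022×13 + 0.007991×13² − 7.7774×10⁻⁵×13³ = 10.50 mg/L.

C_s ≈ 10.5 mg/L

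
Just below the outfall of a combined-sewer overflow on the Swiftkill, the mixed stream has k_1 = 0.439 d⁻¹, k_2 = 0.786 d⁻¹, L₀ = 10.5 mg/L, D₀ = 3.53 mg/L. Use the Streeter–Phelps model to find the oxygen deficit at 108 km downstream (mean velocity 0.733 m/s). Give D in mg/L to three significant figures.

Travel time t = x/v = 108 km / (0.733 m/s) = 108000 m / 0.733 m/s = 147300 s = 1.705 d.
k_1 L₀/(k_2−k_1) = 0.439×10.5/(0.786−0.439) = 4.609/0.3470 = 13.28 mg/L.
e^(−k_1 t) = e^(−0.439×1.705) = 0.4730; e^(−k_2 t) = e^(−0.786×1.705) = 0.2617.
D = 13.28 × (0.4730 − 0.2617) + 3.53 × 0.2617 = 2.806 + 0.9240 = 3.730 mg/L.

D ≈ 3.73 mg/L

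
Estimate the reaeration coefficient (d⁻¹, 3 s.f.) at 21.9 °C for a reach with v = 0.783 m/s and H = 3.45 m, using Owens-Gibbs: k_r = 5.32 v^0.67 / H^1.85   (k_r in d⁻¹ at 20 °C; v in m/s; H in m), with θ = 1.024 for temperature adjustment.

k_r(20) = 5.32 × 0.783^0.67 / 3.45^1.85 = 5.32 × 0.8488 / 9.885 = 0.4568 d⁻¹.
k_r(21.9) = 0.4568 × 1.024^(21.9−20) = 0.4568 × 1.046 = 0.4779 d⁻¹.

k_r ≈ 0.478 d⁻¹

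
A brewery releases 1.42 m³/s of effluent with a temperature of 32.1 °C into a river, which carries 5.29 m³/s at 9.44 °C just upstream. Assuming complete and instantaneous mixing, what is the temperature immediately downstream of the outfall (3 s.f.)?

Flow-weighted mixing: C = (Q_r C_r + Q_w C_w)/(Q_r + Q_w)
= (5.29×9.44 + 1.42×32.1)/(5.29 + 1.42) = 95.52/6.710 = 14.24 °C.

14.2 °C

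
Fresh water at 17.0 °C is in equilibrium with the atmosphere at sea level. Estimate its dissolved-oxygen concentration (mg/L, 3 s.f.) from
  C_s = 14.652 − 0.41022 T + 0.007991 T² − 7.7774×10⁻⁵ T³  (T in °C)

C_s ≈ 9.61 mg/L

C_s = 14.652 − 0.41022×17.0 + 0.007991×17.0² − 7.7774×10⁻⁵×17.0³ = 9.606 mg/L.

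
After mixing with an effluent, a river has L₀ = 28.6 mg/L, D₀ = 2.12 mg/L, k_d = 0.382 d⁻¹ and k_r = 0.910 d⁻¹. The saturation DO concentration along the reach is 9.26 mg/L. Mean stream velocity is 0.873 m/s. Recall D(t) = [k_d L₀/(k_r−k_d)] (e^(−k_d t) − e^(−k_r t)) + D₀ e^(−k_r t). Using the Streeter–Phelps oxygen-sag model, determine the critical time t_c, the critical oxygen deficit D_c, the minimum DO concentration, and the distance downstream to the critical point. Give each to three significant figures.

t_c = [1/(k_r−k_d)] ln[(k_r/k_d)(1 − D₀(k_r−k_d)/(k_d L₀))]
= [1/(0.910−0.382)] ln[(0.910/0.382)(1 − 2.12×0.5280/(0.382×28.6))]
= (1/0.5280) ln[2.382 × 0.8975] = 1.894 × ln(2.138) = 1.894 × 0.7599 = 1.439 d.
D_c = (k_d/k_r) L₀ e^(−k_d t_c) = (0.382/0.910) × 28.6 × e^(−0.382×1.439) = 0.4198 × 28.6 × 0.5771 = 6.928 mg/L.
Minimum DO = C_s − D_c = 9.26 − 6.928 = 2.332 mg/L.
x_c = v t_c = 0.873 m/s × 1.439 d × 86400 s/d = 108600 m ≈ 109 km.

t_c ≈ 1.44 d; D_c ≈ 6.93 mg/L; min DO ≈ 2.33 mg/L; x_c ≈ 109 km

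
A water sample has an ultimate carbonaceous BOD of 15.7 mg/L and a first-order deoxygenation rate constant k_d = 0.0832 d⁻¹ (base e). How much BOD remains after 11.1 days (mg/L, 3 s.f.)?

L ≈ 6.23 mg/L

L_t = L₀ e^(−k_d t) = 15.7 × e^(−0.0832×11.1) = 15.7 × 0.3971 = 6.235 mg/L.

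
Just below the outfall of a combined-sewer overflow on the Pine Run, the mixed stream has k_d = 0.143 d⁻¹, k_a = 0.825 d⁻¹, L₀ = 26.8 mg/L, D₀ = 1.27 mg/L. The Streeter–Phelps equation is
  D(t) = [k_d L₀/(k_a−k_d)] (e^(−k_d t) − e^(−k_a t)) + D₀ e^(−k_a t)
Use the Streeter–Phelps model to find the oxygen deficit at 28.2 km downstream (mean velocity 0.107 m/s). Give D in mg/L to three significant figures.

Travel time t = x/v = 28.2 km / (0.107 m/s) = 28200 m / 0.107 m/s = 263600 s = 3.050 d.
k_d L₀/(k_a−k_d) = 0.143×26.8/(0.825−0.143) = 3.832/0.6820 = 5.619 mg/L.
e^(−k_d t) = e^(−0.143×3.050) = 0.6465; e^(−k_a t) = e^(−0.825×3.050) = 0.08074.
D = 5.619 × (0.6465 − 0.08074) + 1.27 × 0.08074 = 3.179 + 0.1025 = 3.282 mg/L.

D ≈ 3.28 mg/L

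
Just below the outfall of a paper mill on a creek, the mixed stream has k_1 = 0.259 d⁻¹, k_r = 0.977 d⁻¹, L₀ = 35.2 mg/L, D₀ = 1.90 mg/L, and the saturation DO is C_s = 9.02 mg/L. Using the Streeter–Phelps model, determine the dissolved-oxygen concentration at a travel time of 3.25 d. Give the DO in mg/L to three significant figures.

k_1 L₀/(k_r−k_1) = 0.259×35.2/(0.977−0.259) = 9.117/0.7180 = 12.70 mg/L.
e^(−k_1 t) = e^(−0.259×3.250) = 0.4310; e^(−k_r t) = e^(−0.977×3.250) = 0.04178.
D = 12.70 × (0.4310 − 0.04178) + 1.90 × 0.04178 = 4.942 + 0.07939 = 5.021 mg/L.
DO = C_s − D = 9.02 − 5.021 = 3.999 mg/L.

DO ≈ 4.00 mg/L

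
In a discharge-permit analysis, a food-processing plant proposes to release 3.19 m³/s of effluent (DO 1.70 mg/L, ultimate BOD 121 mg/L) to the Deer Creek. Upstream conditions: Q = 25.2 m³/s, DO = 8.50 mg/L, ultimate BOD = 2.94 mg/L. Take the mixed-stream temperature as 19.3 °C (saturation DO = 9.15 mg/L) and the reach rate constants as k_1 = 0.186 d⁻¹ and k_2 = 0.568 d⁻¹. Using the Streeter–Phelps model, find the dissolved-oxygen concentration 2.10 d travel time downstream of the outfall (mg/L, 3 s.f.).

Mixed DO = (25.2×8.50 + 3.19×1.70)/(25.2+3.19) = 219.6/28.39 = 7.736 mg/L.
Mixed L₀ = (25.2×2.94 + 3.19×121)/(28.39) = 460.1/28.39 = 16.21 mg/L.
Initial deficit D₀ = C_s − DO₀ = 9.15 − 7.736 = 1.414 mg/L.
D(2.10) = [0.186×16.21/(0.568−0.186)](e^(−0.186×2.10) − e^(−0.568×2.10)) + 1.414 e^(−0.568×2.10)
= 7.891 × (0.6767 − 0.3034) + 1.414 × 0.3034 = 3.374 mg/L.
DO = 9.15 − 3.374 = 5.776 mg/L.

DO ≈ 5.78 mg/L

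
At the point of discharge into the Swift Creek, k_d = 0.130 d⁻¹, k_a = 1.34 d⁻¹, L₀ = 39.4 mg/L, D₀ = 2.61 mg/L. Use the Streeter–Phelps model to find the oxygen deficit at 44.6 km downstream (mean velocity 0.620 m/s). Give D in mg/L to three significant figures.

Travel time t = x/v = 44.6 km / (0.620 m/s) = 44600 m / 0.620 m/s = 71940 s = 0.8326 d.
k_d L₀/(k_a−k_d) = 0.130×39.4/(1.34−0.130) = 5.122/1.210 = 4.233 mg/L.
e^(−k_d t) = e^(−0.130×0.8326) = 0.8974; e^(−k_a t) = e^(−1.34×0.8326) = 0.3277.
D = 4.233 × (0.8974 − 0.3277) + 2.61 × 0.3277 = 2.412 + 0.8553 = 3.267 mg/L.

D ≈ 3.27 mg/L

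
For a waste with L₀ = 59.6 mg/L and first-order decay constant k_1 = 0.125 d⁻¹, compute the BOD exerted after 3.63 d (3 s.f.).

y ≈ 21.7 mg/L

y_t = L₀(1 − e^(−k_1 t)) = 59.6 × (1 − e^(−0.125×3.63))
= 59.6 × (1 − 0.6352) = 59.6 × 0.3648 = 21.74 mg/L.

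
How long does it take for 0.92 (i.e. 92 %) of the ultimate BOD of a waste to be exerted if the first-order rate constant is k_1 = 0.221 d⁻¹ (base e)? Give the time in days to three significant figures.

y/L₀ = 1 − e^(−k_1 t) = 0.92 ⇒ e^(−k_1 t) = 0.0800
t = −ln(0.0800) / 0.221 = 2.526 / 0.221 = 11.43 d.

t ≈ 11.4 d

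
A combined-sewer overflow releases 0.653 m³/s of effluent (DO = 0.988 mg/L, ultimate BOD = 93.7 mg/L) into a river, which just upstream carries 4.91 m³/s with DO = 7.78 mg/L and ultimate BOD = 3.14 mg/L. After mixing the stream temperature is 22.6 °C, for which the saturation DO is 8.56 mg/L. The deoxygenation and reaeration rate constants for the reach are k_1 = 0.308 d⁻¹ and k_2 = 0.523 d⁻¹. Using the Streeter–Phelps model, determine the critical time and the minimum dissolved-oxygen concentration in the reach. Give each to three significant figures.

Mixed DO = (4.91×7.78 + 0.653×0.988)/(4.91+0.653) = 38.84/5.563 = 6.983 mg/L.
Mixed L₀ = (4.91×3.14 + 0.653×93.7)/(5.563) = 76.60/5.563 = 13.77 mg/L.
Initial deficit D₀ = C_s − DO₀ = 8.56 − 6.983 = 1.577 mg/L.
t_c = (1/0.2150) ln[(0.523/0.308)(1 − 1.577×0.2150/(0.308×13.77))] = 4.651 × ln(1.562) = 2.075 d.
D_c = (0.308/0.523) × 13.77 × e^(−0.308×2.075) = 0.5889 × 13.77 × 0.5278 = 4.280 mg/L.
Minimum DO = 8.56 − 4.280 = 4.280 mg/L.

t_c ≈ 2.08 d; minimum DO ≈ 4.28 mg/L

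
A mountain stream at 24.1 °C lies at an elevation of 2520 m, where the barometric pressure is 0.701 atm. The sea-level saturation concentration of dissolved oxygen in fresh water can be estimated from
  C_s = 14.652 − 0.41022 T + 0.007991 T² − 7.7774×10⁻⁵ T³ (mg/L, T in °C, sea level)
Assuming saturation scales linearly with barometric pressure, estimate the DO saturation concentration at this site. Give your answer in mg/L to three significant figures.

C_s ≈ 5.83 mg/L

At sea level: C_s = 14.652 − 0.41022×24.1 + 0.007991×24.1² − 7.7774×10⁻⁵×24.1³ = 8.318 mg/L.
Pressure correction: C_s' = 8.318 × 0.701 = 5.831 mg/L.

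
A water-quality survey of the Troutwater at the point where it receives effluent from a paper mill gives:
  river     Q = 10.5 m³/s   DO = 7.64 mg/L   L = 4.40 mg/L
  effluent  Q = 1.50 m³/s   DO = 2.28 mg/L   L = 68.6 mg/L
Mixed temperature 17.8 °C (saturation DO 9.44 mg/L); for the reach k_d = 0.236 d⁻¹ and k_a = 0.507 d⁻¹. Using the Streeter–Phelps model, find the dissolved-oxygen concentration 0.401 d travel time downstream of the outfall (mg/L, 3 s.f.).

Mixed DO = (10.5×7.64 + 1.50×2.28)/(10.5+1.50) = 83.64/12.00 = 6.970 mg/L.
Mixed L₀ = (10.5×4.40 + 1.50×68.6)/(12.00) = 149.1/12.00 = 12.42 mg/L.
Initial deficit D₀ = C_s − DO₀ = 9.44 − 6.970 = 2.470 mg/L.
D(0.401) = [0.236×12.42/(0.507−0.236)](e^(−0.236×0.401) − e^(−0.507×0.401)) + 2.470 e^(−0.507×0.401)
= 10.82 × (0.9097 − 0.8160) + 2.470 × 0.8160 = 3.029 mg/L.
DO = 9.44 − 3.029 = 6.411 mg/L.

DO ≈ 6.41 mg/L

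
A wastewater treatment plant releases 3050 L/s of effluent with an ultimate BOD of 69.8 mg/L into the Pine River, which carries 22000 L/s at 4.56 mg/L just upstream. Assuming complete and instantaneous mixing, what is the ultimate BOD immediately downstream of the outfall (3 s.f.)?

12.5 mg/L

Flow-weighted mixing: C = (Q_r C_r + Q_w C_w)/(Q_r + Q_w)
= (22000×4.56 + 3050×69.8)/(22000 + 3050) = 313200/25050 = 12.50 mg/L.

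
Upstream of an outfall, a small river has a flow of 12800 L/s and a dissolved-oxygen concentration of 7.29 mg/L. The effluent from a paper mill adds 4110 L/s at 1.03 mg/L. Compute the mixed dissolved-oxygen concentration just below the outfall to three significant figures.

Flow-weighted mixing: C = (Q_r C_r + Q_w C_w)/(Q_r + Q_w)
= (12800×7.29 + 4110×1.03)/(12800 + 4110) = 97550/16910 = 5.768 mg/L.

5.77 mg/L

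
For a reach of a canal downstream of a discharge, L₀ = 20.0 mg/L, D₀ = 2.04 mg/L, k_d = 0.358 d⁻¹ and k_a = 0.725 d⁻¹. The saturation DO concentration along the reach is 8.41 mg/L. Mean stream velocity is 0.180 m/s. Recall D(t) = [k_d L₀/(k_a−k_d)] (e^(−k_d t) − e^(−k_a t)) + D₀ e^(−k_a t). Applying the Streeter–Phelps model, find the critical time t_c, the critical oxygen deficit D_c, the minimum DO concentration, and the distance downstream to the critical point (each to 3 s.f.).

With k_a/k_d = 2.025 and 1 − D₀(k_a−k_d)/(k_d L₀) = 0.8954,
t_c = ln(2.025 × 0.8954) / (0.725 − 0.358) = ln(1.813) / 0.3670 = 0.5952/0.3670 = 1.622 d.
D_c = (k_d/k_a) L₀ e^(−k_d t_c) = (0.358/0.725) × 20.0 × e^(−0.358×1.622) = 0.4938 × 20.0 × 0.5596 = 5.526 mg/L.
Minimum DO = C_s − D_c = 8.41 − 5.526 = 2.884 mg/L.
x_c = v t_c = 0.180 m/s × 1.622 d × 86400 s/d = 25220 m ≈ 25.2 km.

t_c ≈ 1.62 d; D_c ≈ 5.53 mg/L; min DO ≈ 2.88 mg/L; x_c ≈ 25.2 km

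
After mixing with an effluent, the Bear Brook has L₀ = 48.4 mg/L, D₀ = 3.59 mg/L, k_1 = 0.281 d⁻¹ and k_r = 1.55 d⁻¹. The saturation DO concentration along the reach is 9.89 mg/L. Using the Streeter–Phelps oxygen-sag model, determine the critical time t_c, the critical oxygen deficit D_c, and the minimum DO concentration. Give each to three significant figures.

t_c ≈ 1.02 d; D_c ≈ 6.58 mg/L; min DO ≈ 3.31 mg/L

t_c = [1/(k_r−k_1)] ln[(k_r/k_1)(1 − D₀(k_r−k_1)/(k_1 L₀))]
= [1/(1.55−0.281)] ln[(1.55/0.281)(1 − 3.59×1.269/(0.281×48.4))]
= (1/1.269) ln[5.516 × 0.6650] = 0.7880 × ln(3.668) = 0.7880 × 1.300 = 1.024 d.
L(t_c) = L₀ e^(−k_1 t_c) = 48.4 × 0.7499 = 36.30 mg/L, and at the critical point k_r D_c = k_1 L, so D_c = (0.281/1.55) × 36.30 = 6.580 mg/L.
Minimum DO = C_s − D_c = 9.89 − 6.580 = 3.310 mg/L.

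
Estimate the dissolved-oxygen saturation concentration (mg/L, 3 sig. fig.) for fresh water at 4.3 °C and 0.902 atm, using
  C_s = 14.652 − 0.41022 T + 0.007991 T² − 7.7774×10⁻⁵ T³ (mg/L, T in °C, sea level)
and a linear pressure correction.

At sea level: C_s = 14.652 − 0.41022×4.3 + 0.007991×4.3² − 7.7774×10⁻⁵×4.3³ = 13.03 mg/L.
Pressure correction: C_s' = 13.03 × 0.902 = 11.75 mg/L.

C_s ≈ 11.8 mg/L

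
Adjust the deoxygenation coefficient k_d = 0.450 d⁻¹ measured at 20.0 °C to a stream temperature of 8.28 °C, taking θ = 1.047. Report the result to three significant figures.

k_d(T₂) = k_d(T₁) · θ^(T₂−T₁) = 0.450 × 1.047^(8.28−20.0)
= 0.450 × 1.047^-11.7 = 0.450 × 0.5837 = 0.2627 d⁻¹.

k_d ≈ 0.263 d⁻¹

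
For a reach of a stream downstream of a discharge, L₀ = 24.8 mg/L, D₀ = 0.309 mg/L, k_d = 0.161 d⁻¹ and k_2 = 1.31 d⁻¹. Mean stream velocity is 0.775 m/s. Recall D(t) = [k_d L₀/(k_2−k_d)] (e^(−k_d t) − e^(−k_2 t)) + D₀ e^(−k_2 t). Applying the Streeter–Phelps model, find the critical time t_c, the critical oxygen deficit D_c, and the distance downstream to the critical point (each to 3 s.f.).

t_c ≈ 1.74 d; D_c ≈ 2.30 mg/L; x_c ≈ 117 km

At the critical point dD/dt = 0, so k_d L₀ e^(−k_d t) = k_2 D. Substituting D(t) from the Streeter–Phelps equation and solving for t gives
t_c = ln[(k_2/k_d)(1 − D₀(k_2−k_d)/(k_d L₀))] / (k_2−k_d).
Here k_2−k_d = 1.149 d⁻¹ and 1 − D₀(k_2−k_d)/(k_d L₀) = 1 − 0.309×1.149/(0.161×24.8) = 0.9111, so
t_c = ln(8.137 × 0.9111) / 1.149 = 2.003 / 1.149 = 1.743 d.
D_c = (k_d/k_2) L₀ e^(−k_d t_c) = (0.161/1.31) × 24.8 × e^(−0.161×1.743) = 0.1229 × 24.8 × 0.7553 = 2.302 mg/L.
x_c = v t_c = 0.775 m/s × 1.743 d × 86400 s/d = 116700 m ≈ 117 km.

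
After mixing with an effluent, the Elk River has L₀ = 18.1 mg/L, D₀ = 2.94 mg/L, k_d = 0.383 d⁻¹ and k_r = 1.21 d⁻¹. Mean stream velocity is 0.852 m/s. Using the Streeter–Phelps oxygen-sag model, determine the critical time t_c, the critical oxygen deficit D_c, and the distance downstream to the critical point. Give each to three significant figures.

t_c ≈ 0.869 d; D_c ≈ 4.11 mg/L; x_c ≈ 63.9 km

t_c = [1/(k_r−k_d)] ln[(k_r/k_d)(1 − D₀(k_r−k_d)/(k_d L₀))]
= [1/(1.21−0.383)] ln[(1.21/0.383)(1 − 2.94×0.8270/(0.383×18.1))]
= (1/0.8270) ln[3.159 × 0.6493] = 1.209 × ln(2.051) = 1.209 × 0.7184 = 0.8687 d.
D_c = (k_d/k_r) L₀ e^(−k_d t_c) = (0.383/1.21) × 18.1 × e^(−0.383×0.8687) = 0.3165 × 18.1 × 0.7170 = 4.108 mg/L.
x_c = v t_c = 0.852 m/s × 0.8687 d × 86400 s/d = 63950 m ≈ 63.9 km.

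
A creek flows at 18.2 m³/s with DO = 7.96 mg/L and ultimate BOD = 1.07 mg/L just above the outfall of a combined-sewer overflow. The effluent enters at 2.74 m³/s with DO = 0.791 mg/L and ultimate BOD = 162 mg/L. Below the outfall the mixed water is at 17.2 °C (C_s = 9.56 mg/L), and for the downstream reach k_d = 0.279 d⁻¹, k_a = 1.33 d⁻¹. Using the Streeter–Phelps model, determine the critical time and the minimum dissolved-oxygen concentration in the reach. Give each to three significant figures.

Mixed DO = (18.2×7.96 + 2.74×0.791)/(18.2+2.74) = 147.0/20.94 = 7.022 mg/L.
Mixed L₀ = (18.2×1.07 + 2.74×162)/(20.94) = 463.4/20.94 = 22.13 mg/L.
Initial deficit D₀ = C_s − DO₀ = 9.56 − 7.022 = 2.538 mg/L.
t_c = (1/1.051) ln[(1.33/0.279)(1 − 2.538×1.051/(0.279×22.13))] = 0.9515 × ln(2.707) = 0.9476 d.
D_c = (0.279/1.33) × 22.13 × e^(−0.279×0.9476) = 0.2098 × 22.13 × 0.7677 = 3.563 mg/L.
Minimum DO = 9.56 − 3.563 = 5.997 mg/L.

t_c ≈ 0.948 d; minimum DO ≈ 6.00 mg/L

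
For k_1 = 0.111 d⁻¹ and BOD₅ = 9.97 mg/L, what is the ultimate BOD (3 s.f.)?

BOD₅ = L₀(1 − e^(−5k_1)) ⇒ L₀ = BOD₅ / (1 − e^(−5×0.111))
= 9.97 / (1 − 0.5741) = 9.97 / 0.4259 = 23.41 mg/L.

L₀ ≈ 23.4 mg/L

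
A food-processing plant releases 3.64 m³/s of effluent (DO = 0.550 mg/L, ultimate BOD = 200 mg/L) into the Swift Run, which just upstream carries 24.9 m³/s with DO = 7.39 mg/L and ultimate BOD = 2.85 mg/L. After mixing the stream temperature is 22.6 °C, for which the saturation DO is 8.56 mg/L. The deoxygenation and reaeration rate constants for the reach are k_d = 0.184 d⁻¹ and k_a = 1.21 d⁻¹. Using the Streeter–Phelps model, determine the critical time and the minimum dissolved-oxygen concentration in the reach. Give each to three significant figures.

t_c ≈ 1.33 d; minimum DO ≈ 5.23 mg/L

Mixed DO = (24.9×7.39 + 3.64×0.550)/(24.9+3.64) = 186.0/28.54 = 6.518 mg/L.
Mixed L₀ = (24.9×2.85 + 3.64×200)/(28.54) = 799.0/28.54 = 27.99 mg/L.
Initial deficit D₀ = C_s − DO₀ = 8.56 − 6.518 = 2.042 mg/L.
t_c = (1/1.026) ln[(1.21/0.184)(1 − 2.042×1.026/(0.184×27.99))] = 0.9747 × ln(3.901) = 1.327 d.
D_c = (0.184/1.21) × 27.99 × e^(−0.184×1.327) = 0.1521 × 27.99 × 0.7834 = 3.335 mg/L.
Minimum DO = 8.56 − 3.335 = 5.225 mg/L.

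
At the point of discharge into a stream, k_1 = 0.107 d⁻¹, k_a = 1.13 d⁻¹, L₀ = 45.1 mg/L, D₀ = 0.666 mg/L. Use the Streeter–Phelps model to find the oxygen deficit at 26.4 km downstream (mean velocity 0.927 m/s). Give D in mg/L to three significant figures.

Travel time t = x/v = 26.4 km / (0.927 m/s) = 26400 m / 0.927 m/s = 28480 s = 0.3296 d.
k_1 L₀/(k_a−k_1) = 0.107×45.1/(1.13−0.107) = 4.826/1.023 = 4.717 mg/L.
e^(−k_1 t) = e^(−0.107×0.3296) = 0.9653; e^(−k_a t) = e^(−1.13×0.3296) = 0.6890.
D = 4.717 × (0.9653 − 0.6890) + 0.666 × 0.6890 = 1.303 + 0.4589 = 1.762 mg/L.

D ≈ 1.76 mg/L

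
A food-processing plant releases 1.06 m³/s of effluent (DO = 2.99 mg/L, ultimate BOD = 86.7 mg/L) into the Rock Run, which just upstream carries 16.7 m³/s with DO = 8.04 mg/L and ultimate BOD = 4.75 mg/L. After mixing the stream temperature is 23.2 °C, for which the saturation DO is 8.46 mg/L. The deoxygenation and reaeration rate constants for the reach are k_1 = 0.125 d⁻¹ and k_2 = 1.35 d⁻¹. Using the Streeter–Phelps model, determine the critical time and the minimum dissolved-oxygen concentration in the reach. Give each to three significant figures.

t_c ≈ 0.864 d; minimum DO ≈ 7.66 mg/L

Mixed DO = (16.7×8.04 + 1.06×2.99)/(16.7+1.06) = 137.4/17.76 = 7.739 mg/L.
Mixed L₀ = (16.7×4.75 + 1.06×86.7)/(17.76) = 171.2/17.76 = 9.641 mg/L.
Initial deficit D₀ = C_s − DO₀ = 8.46 − 7.739 = 0.7214 mg/L.
t_c = (1/1.225) ln[(1.35/0.125)(1 − 0.7214×1.225/(0.125×9.641))] = 0.8163 × ln(2.880) = 0.8636 d.
D_c = (0.125/1.35) × 9.641 × e^(−0.125×0.8636) = 0.09259 × 9.641 × 0.8977 = 0.8013 mg/L.
Minimum DO = 8.46 − 0.8013 = 7.659 mg/L.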